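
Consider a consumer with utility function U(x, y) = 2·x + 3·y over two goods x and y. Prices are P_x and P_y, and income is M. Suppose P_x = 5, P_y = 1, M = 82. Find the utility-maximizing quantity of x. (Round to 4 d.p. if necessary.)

y gives more utility per dollar, so spend all income on y: y* = M/P_y, x* = 0.
Numerically: x* = 0, y* = 82.

x* = 0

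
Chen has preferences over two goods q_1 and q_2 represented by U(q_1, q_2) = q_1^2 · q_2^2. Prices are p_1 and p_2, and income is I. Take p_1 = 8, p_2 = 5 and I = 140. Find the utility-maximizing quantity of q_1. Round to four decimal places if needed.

Tangency: MRS = q_2/q_1 = p_1/p_2.
So 2·p_2·q_2 = 2·p_1·q_1; combined with the budget, a share 0.5 of income goes to q_1.
Demand: q_1*(p_1,p_2,I) = 0.5·I/p_1 and q_2* = 0.5·I/p_2.
At p_1=8, p_2=5, I=140: q_1* = 0.5·140/8 = 8.75.

q_1* = 8.75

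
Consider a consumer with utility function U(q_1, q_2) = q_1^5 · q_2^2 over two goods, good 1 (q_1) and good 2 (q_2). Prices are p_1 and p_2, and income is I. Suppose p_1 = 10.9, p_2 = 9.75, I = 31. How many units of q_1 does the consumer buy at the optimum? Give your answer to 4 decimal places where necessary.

Tangency: MRS = (5/2)·q_2/q_1 = p_1/p_2.
So 5·p_2·q_2 = 2·p_1·q_1; combined with the budget, a share 5/7 of income goes to q_1.
Demand: q_1*(p_1,p_2,I) = 5/7·I/p_1 and q_2* = 2/7·I/p_2.
At p_1=10.9, p_2=9.75, I=31: q_1* = 5/7·31/10.9 = 2.0315.

q_1* = 2.0315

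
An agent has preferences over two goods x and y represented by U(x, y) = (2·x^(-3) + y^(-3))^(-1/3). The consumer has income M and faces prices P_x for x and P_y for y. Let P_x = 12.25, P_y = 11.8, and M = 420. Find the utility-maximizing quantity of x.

x* = 18.863

From the CES first-order condition, 2·(y/x)^(4) = P_x/P_y.
Solve for the ratio: y/x = [(1/2)·P_x/P_y]^(0.25).
With the ratio pinned down, the budget gives x* = M/(P_x + P_y·(y/x)) and y* = (y/x)·x*.
Numerically y/x = 0.848801, so x* = 420/(12.25 + 11.8·0.848801) = 18.863.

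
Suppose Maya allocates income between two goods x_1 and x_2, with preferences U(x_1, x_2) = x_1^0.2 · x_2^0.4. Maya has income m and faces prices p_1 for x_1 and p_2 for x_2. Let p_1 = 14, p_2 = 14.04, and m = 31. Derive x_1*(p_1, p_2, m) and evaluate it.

Tangency: MRS = (1/2)·x_2/x_1 = p_1/p_2.
Rearranging, p_2·x_2 = 2·p_1·x_1. Substituting into the budget gives p_1·x_1·(1 + 2) = m.
Demand: x_1*(p_1,p_2,m) = 1/3·m/p_1 and x_2* = 2/3·m/p_2.
At p_1=14, p_2=14.04, m=31: x_1* = 1/3·31/14 = 0.7381.

x_1* = 0.7381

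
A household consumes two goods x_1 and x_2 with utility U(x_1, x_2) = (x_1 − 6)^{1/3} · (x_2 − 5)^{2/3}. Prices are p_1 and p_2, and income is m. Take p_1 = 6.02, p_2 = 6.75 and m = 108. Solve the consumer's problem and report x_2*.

MRS = (1/2)·(x_2−5)/(x_1−6). Tangency with p_1/p_2 gives x_2−5 = 2·(p_1/p_2)·(x_1−6).
After buying the subsistence bundle (6, 5), a share 1/3 of the remaining income goes to x_1: x_1* = 6 + 1/3·(m − 6p_1 − 5p_2)/p_1.
Discretionary income = 108 − 6·6.02 − 5·6.75 = 38.13; x_2* = 5 + 2/3·38.13/6.75 = 8.7659.

x_2* = 8.7659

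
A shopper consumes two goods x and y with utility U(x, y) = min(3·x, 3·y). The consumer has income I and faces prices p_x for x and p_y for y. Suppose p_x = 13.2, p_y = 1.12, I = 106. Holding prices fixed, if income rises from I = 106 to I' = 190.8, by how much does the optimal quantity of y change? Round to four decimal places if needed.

With perfect complements, no substitution: consume in ratio x:y = 3:3.
Budget: p_x·x + p_y·x = I, so (3·p_x + 3·p_y)·x = 3·I.
Demand: x*(p_x,p_y,I) = 3·I/(3·p_x + 3·p_y), y* = 3·I/(3·p_x + 3·p_y).
Here 3·13.2 + 3·1.12 = 42.96, giving y* = 7.4022.
At I' = 190.8: y* = 13.324. Change: 13.324 − 7.4022 = 5.9218.

Δy* = 5.9218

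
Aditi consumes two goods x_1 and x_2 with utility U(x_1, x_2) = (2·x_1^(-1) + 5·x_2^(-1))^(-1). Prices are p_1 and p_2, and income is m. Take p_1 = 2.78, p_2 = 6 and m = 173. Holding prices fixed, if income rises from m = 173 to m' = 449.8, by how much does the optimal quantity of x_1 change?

From the CES first-order condition, (2/5)·(x_2/x_1)^(2) = p_1/p_2.
Solve for the ratio: x_2/x_1 = [(5/2)·p_1/p_2]^(0.5).
Substitute x_2 = (x_2/x_1)·x_1 into the budget: x_1* = m/(p_1 + p_2·(x_2/x_1)).
Numerically x_2/x_1 = 1.076259, so x_1* = 173/(2.78 + 6·1.076259) = 18.7279.
At m' = 449.8: x_1* = 48.6925. Change: 48.6925 − 18.7279 = 29.9646.

Δx_1* = 29.9646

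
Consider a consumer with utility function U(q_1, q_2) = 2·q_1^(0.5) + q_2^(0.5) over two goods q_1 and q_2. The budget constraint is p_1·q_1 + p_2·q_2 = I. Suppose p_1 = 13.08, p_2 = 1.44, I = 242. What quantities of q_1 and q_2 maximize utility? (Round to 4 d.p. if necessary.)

From the CES first-order condition, 2·(q_2/q_1)^(0.5) = p_1/p_2.
Hence q_2/q_1 = ((1/2)·p_1/p_2)^(1/(0.5)), i.e. raised to the 2 power.
With the ratio pinned down, the budget gives q_1* = I/(p_1 + p_2·(q_2/q_1)) and q_2* = (q_2/q_1)·q_1*.
Numerically q_2/q_1 = 20.626736, so q_1* = 242/(13.08 + 1.44·20.626736) = 5.6565 and q_2* = 20.626736·5.6565 = 116.6755.

q_1* = 5.6565, q_2* = 116.6755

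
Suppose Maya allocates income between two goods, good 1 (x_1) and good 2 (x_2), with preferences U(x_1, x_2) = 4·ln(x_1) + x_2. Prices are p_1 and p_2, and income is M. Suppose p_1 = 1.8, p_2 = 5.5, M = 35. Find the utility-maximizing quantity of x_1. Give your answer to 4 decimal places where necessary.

So x_1*(p_1,p_2) = 4·p_2/p_1, independent of income; and x_2* = (M − 4·p_2)/p_2.
At the given prices: x_1* = 4·5.5/1.8 = 12.2222.

x_1* = 12.2222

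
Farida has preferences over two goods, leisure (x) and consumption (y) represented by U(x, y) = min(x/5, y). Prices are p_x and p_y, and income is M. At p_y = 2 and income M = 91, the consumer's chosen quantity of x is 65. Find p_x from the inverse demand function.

Leontief preferences: the optimum is at the kink where x/5 = y/1, i.e. y = (1/5)·x.
Budget: p_x·x + p_y·(1/5)·x = M, so (5·p_x + p_y)·x = 5·M.
Demand: x*(p_x,p_y,M) = 5·M/(5·p_x + p_y), y* = M/(5·p_x + p_y).
Set x* = 65 in the demand function and solve for p_x: p_x = 1.

p_x = 1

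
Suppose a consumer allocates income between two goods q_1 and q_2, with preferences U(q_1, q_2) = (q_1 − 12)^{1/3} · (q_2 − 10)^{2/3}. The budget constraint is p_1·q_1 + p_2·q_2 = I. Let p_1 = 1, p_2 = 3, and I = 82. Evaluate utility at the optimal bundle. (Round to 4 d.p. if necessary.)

Let q_1' = q_1−12, q_2' = q_2−10. MRS = (1/2)·q_2'/q_1' = p_1/p_2.
Substituting into the budget: q_1* = 12 + 1/3·(I − 12·p_1 − 10·p_2)/p_1, and q_2* = 10 + 2/3·(…)/p_2.
Discretionary income = 82 − 12·1 − 10·3 = 40; q_1* = 12 + 1/3·40/1 = 25.3333; q_2* = 10 + 2/3·40/3 = 18.8889.
Utility at the optimum: U(25.3333, 18.8889) = 10.1752.

V = 10.1752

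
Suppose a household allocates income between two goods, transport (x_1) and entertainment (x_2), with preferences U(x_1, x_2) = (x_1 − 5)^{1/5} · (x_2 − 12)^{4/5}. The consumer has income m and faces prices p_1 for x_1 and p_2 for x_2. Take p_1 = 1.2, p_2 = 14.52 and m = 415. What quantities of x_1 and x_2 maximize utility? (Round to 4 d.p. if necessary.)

x_1* = 44.1267, x_2* = 24.9344

After buying the subsistence bundle (5, 12), a share 0.2 of the remaining income goes to x_1: x_1* = 5 + 0.2·(m − 5p_1 − 12p_2)/p_1.
Discretionary income = 415 − 5·1.2 − 12·14.52 = 234.76; x_1* = 5 + 0.2·234.76/1.2 = 44.1267; x_2* = 12 + 0.8·234.76/14.52 = 24.9344.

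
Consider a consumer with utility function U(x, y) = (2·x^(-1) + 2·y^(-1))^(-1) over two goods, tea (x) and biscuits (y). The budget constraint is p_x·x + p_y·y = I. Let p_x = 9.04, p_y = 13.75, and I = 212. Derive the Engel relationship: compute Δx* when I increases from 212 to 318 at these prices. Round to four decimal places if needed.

Δx* = 5.2504

Substitute y = (y/x)·x into the budget: x* = I/(p_x + p_y·(y/x)).
Numerically y/x = 0.810836, so x* = 212/(9.04 + 13.75·0.810836) = 10.5008.
At I' = 318: x* = 15.7512. Change: 15.7512 − 10.5008 = 5.2504.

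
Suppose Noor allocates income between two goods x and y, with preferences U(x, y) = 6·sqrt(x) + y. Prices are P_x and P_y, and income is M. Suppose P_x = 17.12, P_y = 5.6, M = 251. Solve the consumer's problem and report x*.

Set MRS = P_x/P_y: 3·x^(−1/2) = P_x/P_y.
Solve: √x = 3·P_y/P_x, so x*(P_x,P_y) = (3·P_y/P_x)², and y* = (M − P_x·x*)/P_y.
Plugging in: x* = (3·5.6/17.12)² = 0.963.

x* = 0.963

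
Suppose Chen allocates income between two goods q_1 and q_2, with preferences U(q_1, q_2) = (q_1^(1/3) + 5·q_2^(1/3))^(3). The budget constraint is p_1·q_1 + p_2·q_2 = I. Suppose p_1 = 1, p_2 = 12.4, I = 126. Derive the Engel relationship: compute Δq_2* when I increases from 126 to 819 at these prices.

MRS = MU_q_1/MU_q_2 = (1/5)·(q_2/q_1)^(2/3). Set equal to p_1/p_2.
Hence q_2/q_1 = (5·p_1/p_2)^(1/(2/3)), i.e. raised to the 1.5 power.
With the ratio pinned down, the budget gives q_1* = I/(p_1 + p_2·(q_2/q_1)) and q_2* = (q_2/q_1)·q_1*.
Numerically q_2/q_1 = 0.256049, so q_1* = 126/(1 + 12.4·0.256049) = 30.1796 and q_2* = 0.256049·30.1796 = 7.7275.
At I' = 819: q_2* = 50.2284. Change: 50.2284 − 7.7275 = 42.501.

Δq_2* = 42.501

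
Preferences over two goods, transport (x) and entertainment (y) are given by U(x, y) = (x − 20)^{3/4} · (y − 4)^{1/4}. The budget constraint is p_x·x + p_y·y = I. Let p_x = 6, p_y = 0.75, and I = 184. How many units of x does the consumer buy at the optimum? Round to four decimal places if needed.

MRS = 3·(y−4)/(x−20). Tangency with p_x/p_y gives y−4 = (1/3)·(p_x/p_y)·(x−20).
Substituting into the budget: x* = 20 + 0.75·(I − 20·p_x − 4·p_y)/p_x, and y* = 4 + 0.25·(…)/p_y.
Discretionary income = 184 − 20·6 − 4·0.75 = 61; x* = 20 + 0.75·61/6 = 27.625.

x* = 27.625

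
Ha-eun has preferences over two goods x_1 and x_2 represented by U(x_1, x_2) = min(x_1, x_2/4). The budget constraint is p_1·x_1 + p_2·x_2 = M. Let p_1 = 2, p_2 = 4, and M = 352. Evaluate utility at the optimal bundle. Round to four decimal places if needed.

Leontief preferences: the optimum is at the kink where x_1/1 = x_2/4, i.e. x_2 = 4·x_1.
Budget: p_1·x_1 + p_2·4·x_1 = M, so (p_1 + 4·p_2)·x_1 = M.
Demand: x_1*(p_1,p_2,M) = M/(p_1 + 4·p_2), x_2* = 4·M/(p_1 + 4·p_2).
Here 2 + 4·4 = 18, giving x_1* = 19.5556 and x_2* = 78.2222.
Utility at the optimum: U(19.5556, 78.2222) = 19.5556.

V = 19.5556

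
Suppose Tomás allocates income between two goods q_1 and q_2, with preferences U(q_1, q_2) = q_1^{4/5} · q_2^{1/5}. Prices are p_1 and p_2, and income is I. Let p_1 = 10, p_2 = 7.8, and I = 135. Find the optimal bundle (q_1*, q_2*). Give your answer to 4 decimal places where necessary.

At p_1=10, p_2=7.8, I=135: q_1* = 0.8·135/10 = 10.8, q_2* = 3.4615.

q_1* = 10.8, q_2* = 3.4615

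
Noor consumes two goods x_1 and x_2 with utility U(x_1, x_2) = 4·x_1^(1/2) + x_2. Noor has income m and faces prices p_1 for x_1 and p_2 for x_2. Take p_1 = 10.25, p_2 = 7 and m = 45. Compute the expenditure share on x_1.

Utility is quasi-linear in x_2; the FOC for x_1 is 2/√x_1 = p_1/p_2.
Thus x_1* = (2·p_2/p_1)² — independent of m — with the rest of income spent on x_2.
Plugging in: x_1* = (2·7/10.25)² = 1.8656, x_2* = 3.6969.
Expenditure on x_1: 10.25·1.8656 = 19.122; share = 0.4249.

share on x_1 = 0.4249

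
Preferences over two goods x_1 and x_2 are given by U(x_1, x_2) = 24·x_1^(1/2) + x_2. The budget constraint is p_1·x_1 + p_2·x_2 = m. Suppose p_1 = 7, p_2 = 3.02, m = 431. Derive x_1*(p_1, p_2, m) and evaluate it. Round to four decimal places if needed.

Plugging in: x_1* = (12·3.02/7)² = 26.8028.

x_1* = 26.8028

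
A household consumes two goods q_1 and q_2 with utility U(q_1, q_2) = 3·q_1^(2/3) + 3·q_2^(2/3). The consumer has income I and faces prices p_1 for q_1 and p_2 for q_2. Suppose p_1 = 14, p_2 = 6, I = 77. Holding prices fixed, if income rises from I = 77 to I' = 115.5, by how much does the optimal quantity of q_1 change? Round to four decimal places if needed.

Δq_1* = 0.4267

Numerically q_2/q_1 = 12.703704, so q_1* = 77/(14 + 6·12.703704) = 0.8534.
At I' = 115.5: q_1* = 1.2802. Change: 1.2802 − 0.8534 = 0.4267.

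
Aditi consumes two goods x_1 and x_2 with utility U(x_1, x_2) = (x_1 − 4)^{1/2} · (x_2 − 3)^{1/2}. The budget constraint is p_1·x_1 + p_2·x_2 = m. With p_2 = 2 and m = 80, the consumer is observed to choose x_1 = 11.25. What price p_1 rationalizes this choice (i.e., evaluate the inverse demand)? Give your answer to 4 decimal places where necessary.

p_1 = 4

Let x_1' = x_1−4, x_2' = x_2−3. MRS = x_2'/x_1' = p_1/p_2.
After buying the subsistence bundle (4, 3), a share 0.5 of the remaining income goes to x_1: x_1* = 4 + 0.5·(m − 4p_1 − 3p_2)/p_1.
Set x_1* = 11.25 in the demand function and solve for p_1: p_1 = 4.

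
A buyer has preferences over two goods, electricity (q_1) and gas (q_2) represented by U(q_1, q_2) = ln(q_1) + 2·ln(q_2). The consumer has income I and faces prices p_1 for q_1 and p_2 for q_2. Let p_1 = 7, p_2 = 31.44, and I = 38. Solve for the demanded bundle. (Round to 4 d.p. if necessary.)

q_1* = 1.8095, q_2* = 0.8058

Tangency: MRS = (1/2)·q_2/q_1 = p_1/p_2.
So p_2·q_2 = 2·p_1·q_1; combined with the budget, a share 1/3 of income goes to q_1.
Demand: q_1*(p_1,p_2,I) = 1/3·I/p_1 and q_2* = 2/3·I/p_2.
At p_1=7, p_2=31.44, I=38: q_1* = 1/3·38/7 = 1.8095, q_2* = 0.8058.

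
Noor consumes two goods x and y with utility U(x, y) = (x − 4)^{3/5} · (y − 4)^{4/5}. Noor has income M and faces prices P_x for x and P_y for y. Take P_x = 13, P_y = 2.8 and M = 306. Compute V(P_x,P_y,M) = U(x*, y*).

V = 79.075

MRS = (3/4)·(y−4)/(x−4). Tangency with P_x/P_y gives y−4 = (4/3)·(P_x/P_y)·(x−4).
After buying the subsistence bundle (4, 4), a share 3/7 of the remaining income goes to x: x* = 4 + 3/7·(M − 4P_x − 4P_y)/P_x.
Discretionary income = 306 − 4·13 − 4·2.8 = 242.8; x* = 4 + 3/7·242.8/13 = 12.0044; y* = 4 + 4/7·242.8/2.8 = 53.551.
Utility at the optimum: U(12.0044, 53.551) = 79.075.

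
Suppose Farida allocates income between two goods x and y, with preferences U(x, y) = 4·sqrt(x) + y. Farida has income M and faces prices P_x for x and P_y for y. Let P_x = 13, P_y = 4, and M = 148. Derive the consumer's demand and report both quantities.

Solve: √x = 2·P_y/P_x, so x*(P_x,P_y) = (2·P_y/P_x)², and y* = (M − P_x·x*)/P_y.
Plugging in: x* = (2·4/13)² = 0.3787, y* = 35.7692.

x* = 0.3787, y* = 35.7692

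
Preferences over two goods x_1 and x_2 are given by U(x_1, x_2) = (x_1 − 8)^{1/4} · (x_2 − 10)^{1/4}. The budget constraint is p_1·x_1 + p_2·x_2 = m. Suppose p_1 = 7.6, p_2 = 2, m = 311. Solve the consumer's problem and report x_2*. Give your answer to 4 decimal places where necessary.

Let x_1' = x_1−8, x_2' = x_2−10. MRS = x_2'/x_1' = p_1/p_2.
Substituting into the budget: x_1* = 8 + 0.5·(m − 8·p_1 − 10·p_2)/p_1, and x_2* = 10 + 0.5·(…)/p_2.
Discretionary income = 311 − 8·7.6 − 10·2 = 230.2; x_2* = 10 + 0.5·230.2/2 = 67.55.

x_2* = 67.55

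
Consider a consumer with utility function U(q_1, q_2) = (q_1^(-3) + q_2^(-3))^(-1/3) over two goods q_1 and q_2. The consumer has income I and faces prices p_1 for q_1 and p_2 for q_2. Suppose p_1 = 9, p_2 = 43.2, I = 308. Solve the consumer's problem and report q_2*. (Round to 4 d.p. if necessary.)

Substitute q_2 = (q_2/q_1)·q_1 into the budget: q_1* = I/(p_1 + p_2·(q_2/q_1)).
Numerically q_2/q_1 = 0.6756, so q_1* = 308/(9 + 43.2·0.6756) = 8.0658 and q_2* = 0.6756·8.0658 = 5.4493.

q_2* = 5.4493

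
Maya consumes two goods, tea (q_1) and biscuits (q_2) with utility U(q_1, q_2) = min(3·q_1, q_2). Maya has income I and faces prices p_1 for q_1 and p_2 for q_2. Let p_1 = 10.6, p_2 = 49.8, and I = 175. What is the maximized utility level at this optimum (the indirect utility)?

V = 3.2812

Here 10.6 + 3·49.8 = 160, giving q_1* = 1.0938 and q_2* = 3.2812.
Utility at the optimum: U(1.0938, 3.2812) = 3.2812.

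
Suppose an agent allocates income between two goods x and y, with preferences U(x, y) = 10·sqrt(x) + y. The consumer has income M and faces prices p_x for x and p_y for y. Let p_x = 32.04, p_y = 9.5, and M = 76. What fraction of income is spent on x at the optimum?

share on x = 0.9266

Utility is quasi-linear in y; the FOC for x is 5/√x = p_x/p_y.
Solve: √x = 5·p_y/p_x, so x*(p_x,p_y) = (5·p_y/p_x)², and y* = (M − p_x·x*)/p_y.
Plugging in: x* = (5·9.5/32.04)² = 2.1979, y* = 0.5874.
Expenditure on x: 32.04·2.1979 = 70.4198; share = 0.9266.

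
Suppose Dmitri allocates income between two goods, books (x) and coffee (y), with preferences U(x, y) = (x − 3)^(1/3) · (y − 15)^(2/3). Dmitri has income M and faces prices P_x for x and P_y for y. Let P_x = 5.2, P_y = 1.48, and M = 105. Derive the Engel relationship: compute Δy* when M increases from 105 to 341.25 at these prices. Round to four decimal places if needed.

Δy* = 106.4189

Let x' = x−3, y' = y−15. MRS = (1/2)·y'/x' = P_x/P_y.
After buying the subsistence bundle (3, 15), a share 1/3 of the remaining income goes to x: x* = 3 + 1/3·(M − 3P_x − 15P_y)/P_x.
Discretionary income = 105 − 3·5.2 − 15·1.48 = 67.2; y* = 15 + 2/3·67.2/1.48 = 45.2703.
At M' = 341.25: y* = 151.6892. Change: 151.6892 − 45.2703 = 106.4189.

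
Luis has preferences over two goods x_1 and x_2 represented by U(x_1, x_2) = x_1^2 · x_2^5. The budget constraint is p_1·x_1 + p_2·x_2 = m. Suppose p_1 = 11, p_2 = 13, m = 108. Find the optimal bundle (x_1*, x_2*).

Tangency: MRS = (2/5)·x_2/x_1 = p_1/p_2.
Rearranging, p_2·x_2 = (5/2)·p_1·x_1. Substituting into the budget gives p_1·x_1·(1 + (5/2)) = m.
Demand: x_1*(p_1,p_2,m) = 2/7·m/p_1 and x_2* = 5/7·m/p_2.
At p_1=11, p_2=13, m=108: x_1* = 2/7·108/11 = 2.8052, x_2* = 5.9341.

x_1* = 2.8052, x_2* = 5.9341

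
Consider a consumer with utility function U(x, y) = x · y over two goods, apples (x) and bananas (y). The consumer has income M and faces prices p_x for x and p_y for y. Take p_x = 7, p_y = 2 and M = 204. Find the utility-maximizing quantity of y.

The MRS is y/x. Set MRS = p_x/p_y.
Rearranging, p_y·y = p_x·x. Substituting into the budget gives p_x·x·(1 + 1) = M.
Demand: x*(p_x,p_y,M) = 0.5·M/p_x and y* = 0.5·M/p_y.
At p_x=7, p_y=2, M=204: y* = 0.5·204/2 = 51.

y* = 51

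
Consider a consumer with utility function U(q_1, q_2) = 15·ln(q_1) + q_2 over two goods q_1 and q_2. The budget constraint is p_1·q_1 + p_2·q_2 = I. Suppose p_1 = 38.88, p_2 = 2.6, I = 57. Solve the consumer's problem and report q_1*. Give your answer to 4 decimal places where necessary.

q_1* = 1.0031

Set MRS = p_1/p_2: (15/q_1)/1 = p_1/p_2.
So q_1*(p_1,p_2) = 15·p_2/p_1, independent of income; and q_2* = (I − 15·p_2)/p_2.
At the given prices: q_1* = 15·2.6/38.88 = 1.0031.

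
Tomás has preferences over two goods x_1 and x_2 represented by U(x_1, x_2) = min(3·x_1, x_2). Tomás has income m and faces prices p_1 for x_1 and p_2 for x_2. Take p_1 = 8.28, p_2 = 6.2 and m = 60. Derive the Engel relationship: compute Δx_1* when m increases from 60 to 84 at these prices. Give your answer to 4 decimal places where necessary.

Demand: x_1*(p_1,p_2,m) = m/(p_1 + 3·p_2), x_2* = 3·m/(p_1 + 3·p_2).
Here 8.28 + 3·6.2 = 26.88, giving x_1* = 2.2321.
At m' = 84: x_1* = 3.125. Change: 3.125 − 2.2321 = 0.8929.

Δx_1* = 0.8929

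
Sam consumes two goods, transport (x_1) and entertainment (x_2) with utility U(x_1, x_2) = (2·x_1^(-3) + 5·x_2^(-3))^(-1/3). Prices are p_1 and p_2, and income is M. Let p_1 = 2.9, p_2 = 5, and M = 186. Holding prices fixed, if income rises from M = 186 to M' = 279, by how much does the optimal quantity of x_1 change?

Δx_1* = 11.089

MRS = MU_x_1/MU_x_2 = (2/5)·(x_2/x_1)^(4). Set equal to p_1/p_2.
Solve for the ratio: x_2/x_1 = [(5/2)·p_1/p_2]^(0.25).
Substitute x_2 = (x_2/x_1)·x_1 into the budget: x_1* = M/(p_1 + p_2·(x_2/x_1)).
Numerically x_2/x_1 = 1.097342, so x_1* = 186/(2.9 + 5·1.097342) = 22.1779.
At M' = 279: x_1* = 33.2669. Change: 33.2669 − 22.1779 = 11.089.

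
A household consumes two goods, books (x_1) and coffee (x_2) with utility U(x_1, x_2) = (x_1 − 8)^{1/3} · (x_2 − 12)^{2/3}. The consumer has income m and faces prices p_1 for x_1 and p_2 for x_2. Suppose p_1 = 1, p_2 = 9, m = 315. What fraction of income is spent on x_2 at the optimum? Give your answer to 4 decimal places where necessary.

Let x_1' = x_1−8, x_2' = x_2−12. MRS = (1/2)·x_2'/x_1' = p_1/p_2.
After buying the subsistence bundle (8, 12), a share 1/3 of the remaining income goes to x_1: x_1* = 8 + 1/3·(m − 8p_1 − 12p_2)/p_1.
Discretionary income = 315 − 8·1 − 12·9 = 199; x_1* = 8 + 1/3·199/1 = 74.3333; x_2* = 12 + 2/3·199/9 = 26.7407.
Expenditure on x_2: 9·26.7407 = 240.6667; share = 0.764.

share on x_2 = 0.764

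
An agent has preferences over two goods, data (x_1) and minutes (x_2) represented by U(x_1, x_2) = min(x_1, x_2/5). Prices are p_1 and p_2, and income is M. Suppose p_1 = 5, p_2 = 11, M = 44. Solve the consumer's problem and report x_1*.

x_1* = 0.7333

With perfect complements, no substitution: consume in ratio x_1:x_2 = 1:5.
Budget: p_1·x_1 + p_2·5·x_1 = M, so (p_1 + 5·p_2)·x_1 = M.
Demand: x_1*(p_1,p_2,M) = M/(p_1 + 5·p_2), x_2* = 5·M/(p_1 + 5·p_2).
Here 5 + 5·11 = 60, giving x_1* = 0.7333.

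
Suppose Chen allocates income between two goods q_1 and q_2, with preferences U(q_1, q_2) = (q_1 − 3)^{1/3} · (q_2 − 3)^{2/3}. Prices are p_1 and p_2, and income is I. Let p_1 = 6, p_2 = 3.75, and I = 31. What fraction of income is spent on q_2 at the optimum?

share on q_2 = 0.4005

Discretionary income = 31 − 3·6 − 3·3.75 = 1.75; q_1* = 3 + 1/3·1.75/6 = 3.0972; q_2* = 3 + 2/3·1.75/3.75 = 3.3111.
Expenditure on q_2: 3.75·3.3111 = 12.4167; share = 0.4005.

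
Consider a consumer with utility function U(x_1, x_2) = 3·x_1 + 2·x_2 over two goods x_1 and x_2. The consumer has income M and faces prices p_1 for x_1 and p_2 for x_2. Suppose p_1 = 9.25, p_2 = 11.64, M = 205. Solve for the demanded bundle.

x_1* = 22.1622, x_2* = 0

x_1 gives more utility per dollar, so spend all income on x_1: x_1* = M/p_1, x_2* = 0.
Numerically: x_1* = 22.1622, x_2* = 0.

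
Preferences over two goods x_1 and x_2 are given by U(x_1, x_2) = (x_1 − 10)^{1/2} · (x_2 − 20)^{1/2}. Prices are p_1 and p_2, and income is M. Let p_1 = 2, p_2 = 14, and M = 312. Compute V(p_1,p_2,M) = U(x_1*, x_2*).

Substituting into the budget: x_1* = 10 + 0.5·(M − 10·p_1 − 20·p_2)/p_1, and x_2* = 20 + 0.5·(…)/p_2.
Discretionary income = 312 − 10·2 − 20·14 = 12; x_1* = 10 + 0.5·12/2 = 13; x_2* = 20 + 0.5·12/14 = 20.4286.
Utility at the optimum: U(13, 20.4286) = 1.1339.

V = 1.1339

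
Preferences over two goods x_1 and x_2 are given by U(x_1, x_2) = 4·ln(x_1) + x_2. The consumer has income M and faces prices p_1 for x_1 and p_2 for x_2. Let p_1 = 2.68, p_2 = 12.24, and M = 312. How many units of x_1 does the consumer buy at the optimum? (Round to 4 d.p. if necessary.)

x_1* = 18.2687

Set MRS = p_1/p_2: (4/x_1)/1 = p_1/p_2.
So x_1*(p_1,p_2) = 4·p_2/p_1, independent of income; and x_2* = (M − 4·p_2)/p_2.
At the given prices: x_1* = 4·12.24/2.68 = 18.2687.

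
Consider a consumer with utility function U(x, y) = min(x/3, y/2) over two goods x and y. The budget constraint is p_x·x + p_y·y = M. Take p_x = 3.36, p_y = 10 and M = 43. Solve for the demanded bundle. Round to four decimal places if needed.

With perfect complements, no substitution: consume in ratio x:y = 3:2.
Budget: p_x·x + p_y·(2/3)·x = M, so (3·p_x + 2·p_y)·x = 3·M.
Demand: x*(p_x,p_y,M) = 3·M/(3·p_x + 2·p_y), y* = 2·M/(3·p_x + 2·p_y).
Here 3·3.36 + 2·10 = 30.08, giving x* = 4.2886 and y* = 2.859.

x* = 4.2886, y* = 2.859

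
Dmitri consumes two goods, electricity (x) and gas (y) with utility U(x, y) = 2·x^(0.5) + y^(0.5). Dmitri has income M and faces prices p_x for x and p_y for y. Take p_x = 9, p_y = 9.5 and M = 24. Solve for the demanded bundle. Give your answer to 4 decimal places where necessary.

x* = 2.156, y* = 0.4838

MRS = MU_x/MU_y = 2·(y/x)^(0.5). Set equal to p_x/p_y.
Hence y/x = ((1/2)·p_x/p_y)^(1/(0.5)), i.e. raised to the 2 power.
With the ratio pinned down, the budget gives x* = M/(p_x + p_y·(y/x)) and y* = (y/x)·x*.
Numerically y/x = 0.224377, so x* = 24/(9 + 9.5·0.224377) = 2.156 and y* = 0.224377·2.156 = 0.4838.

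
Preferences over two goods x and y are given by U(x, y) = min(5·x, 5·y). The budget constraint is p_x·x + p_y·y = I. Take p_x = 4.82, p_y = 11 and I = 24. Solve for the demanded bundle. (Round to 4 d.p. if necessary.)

Demand: x*(p_x,p_y,I) = 5·I/(5·p_x + 5·p_y), y* = 5·I/(5·p_x + 5·p_y).
Here 5·4.82 + 5·11 = 79.1, giving x* = 1.5171 and y* = 1.5171.

x* = 1.5171, y* = 1.5171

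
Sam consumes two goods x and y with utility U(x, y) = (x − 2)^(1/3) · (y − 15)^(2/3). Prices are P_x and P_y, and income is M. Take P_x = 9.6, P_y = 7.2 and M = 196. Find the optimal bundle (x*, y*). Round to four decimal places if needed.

x* = 4.3889, y* = 21.3704

MRS = (1/2)·(y−15)/(x−2). Tangency with P_x/P_y gives y−15 = 2·(P_x/P_y)·(x−2).
Substituting into the budget: x* = 2 + 1/3·(M − 2·P_x − 15·P_y)/P_x, and y* = 15 + 2/3·(…)/P_y.
Discretionary income = 196 − 2·9.6 − 15·7.2 = 68.8; x* = 2 + 1/3·68.8/9.6 = 4.3889; y* = 15 + 2/3·68.8/7.2 = 21.3704.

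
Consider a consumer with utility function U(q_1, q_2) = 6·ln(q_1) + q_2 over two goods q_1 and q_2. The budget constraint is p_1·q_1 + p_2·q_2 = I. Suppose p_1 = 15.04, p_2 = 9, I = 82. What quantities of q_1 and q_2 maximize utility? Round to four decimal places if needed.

q_1* = 3.5904, q_2* = 3.1111

Set MRS = p_1/p_2: (6/q_1)/1 = p_1/p_2.
So q_1*(p_1,p_2) = 6·p_2/p_1, independent of income; and q_2* = (I − 6·p_2)/p_2.
At the given prices: q_1* = 6·9/15.04 = 3.5904, and q_2* = 3.1111.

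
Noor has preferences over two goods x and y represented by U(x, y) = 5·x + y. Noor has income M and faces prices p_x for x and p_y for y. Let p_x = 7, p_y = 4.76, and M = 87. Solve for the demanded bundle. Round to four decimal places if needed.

x* = 12.4286, y* = 0

Linear utility — the consumer picks whichever good has higher MU/price: 5/7 = 0.7143 vs 1/4.76 = 0.2101.
x gives more utility per dollar, so spend all income on x: x* = M/p_x, y* = 0.
Numerically: x* = 12.4286, y* = 0.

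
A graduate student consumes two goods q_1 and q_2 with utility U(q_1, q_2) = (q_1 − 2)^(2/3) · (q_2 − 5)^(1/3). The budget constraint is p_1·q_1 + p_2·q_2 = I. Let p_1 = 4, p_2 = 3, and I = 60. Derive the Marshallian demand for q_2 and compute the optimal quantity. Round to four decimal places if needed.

q_2* = 9.1111

Let q_1' = q_1−2, q_2' = q_2−5. MRS = 2·q_2'/q_1' = p_1/p_2.
Substituting into the budget: q_1* = 2 + 2/3·(I − 2·p_1 − 5·p_2)/p_1, and q_2* = 5 + 1/3·(…)/p_2.
Discretionary income = 60 − 2·4 − 5·3 = 37; q_2* = 5 + 1/3·37/3 = 9.1111.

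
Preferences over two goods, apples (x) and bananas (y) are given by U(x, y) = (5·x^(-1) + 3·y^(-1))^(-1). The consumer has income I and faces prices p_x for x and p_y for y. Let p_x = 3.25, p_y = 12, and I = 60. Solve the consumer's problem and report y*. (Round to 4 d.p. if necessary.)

y* = 2.9907

Substitute y = (y/x)·x into the budget: x* = I/(p_x + p_y·(y/x)).
Numerically y/x = 0.403113, so x* = 60/(3.25 + 12·0.403113) = 7.419 and y* = 0.403113·7.419 = 2.9907.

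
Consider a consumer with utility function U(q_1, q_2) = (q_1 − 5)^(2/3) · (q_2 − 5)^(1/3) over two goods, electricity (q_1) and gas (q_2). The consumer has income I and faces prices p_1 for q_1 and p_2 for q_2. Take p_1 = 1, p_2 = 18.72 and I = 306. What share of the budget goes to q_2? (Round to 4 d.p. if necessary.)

This is Cobb-Douglas in (q_1−5, q_2−5): tangency gives 2/3·p_2·(q_2−5) = 1/3·p_1·(q_1−5).
After buying the subsistence bundle (5, 5), a share 2/3 of the remaining income goes to q_1: q_1* = 5 + 2/3·(I − 5p_1 − 5p_2)/p_1.
Discretionary income = 306 − 5·1 − 5·18.72 = 207.4; q_1* = 5 + 2/3·207.4/1 = 143.2667; q_2* = 5 + 1/3·207.4/18.72 = 8.693.
Expenditure on q_2: 18.72·8.693 = 162.7333; share = 0.5318.

share on q_2 = 0.5318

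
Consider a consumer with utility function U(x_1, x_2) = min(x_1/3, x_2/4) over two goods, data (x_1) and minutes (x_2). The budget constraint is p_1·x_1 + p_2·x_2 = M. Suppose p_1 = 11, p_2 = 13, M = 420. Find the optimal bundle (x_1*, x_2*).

x_1* = 14.8235, x_2* = 19.7647

Leontief preferences: the optimum is at the kink where x_1/3 = x_2/4, i.e. x_2 = (4/3)·x_1.
Budget: p_1·x_1 + p_2·(4/3)·x_1 = M, so (3·p_1 + 4·p_2)·x_1 = 3·M.
Demand: x_1*(p_1,p_2,M) = 3·M/(3·p_1 + 4·p_2), x_2* = 4·M/(3·p_1 + 4·p_2).
Here 3·11 + 4·13 = 85, giving x_1* = 14.8235 and x_2* = 19.7647.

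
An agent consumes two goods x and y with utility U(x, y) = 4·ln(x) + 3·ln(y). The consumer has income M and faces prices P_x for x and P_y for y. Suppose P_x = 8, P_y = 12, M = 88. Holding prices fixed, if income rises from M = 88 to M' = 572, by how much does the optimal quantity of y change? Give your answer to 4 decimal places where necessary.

Δy* = 17.2857

Tangency: MRS = (4/3)·y/x = P_x/P_y.
Rearranging, P_y·y = (3/4)·P_x·x. Substituting into the budget gives P_x·x·(1 + (3/4)) = M.
Demand: x*(P_x,P_y,M) = 4/7·M/P_x and y* = 3/7·M/P_y.
At P_x=8, P_y=12, M=88: y* = 3/7·88/12 = 3.1429.
At M' = 572: y* = 20.4286. Change: 20.4286 − 3.1429 = 17.2857.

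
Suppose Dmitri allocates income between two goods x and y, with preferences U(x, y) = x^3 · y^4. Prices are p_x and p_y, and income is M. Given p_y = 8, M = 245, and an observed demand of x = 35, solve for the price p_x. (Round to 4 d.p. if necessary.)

p_x = 3

Tangency: MRS = (3/4)·y/x = p_x/p_y.
Rearranging, p_y·y = (4/3)·p_x·x. Substituting into the budget gives p_x·x·(1 + (4/3)) = M.
Demand: x*(p_x,p_y,M) = 3/7·M/p_x and y* = 4/7·M/p_y.
Set x* = 35 in the demand function and solve for p_x: p_x = 3.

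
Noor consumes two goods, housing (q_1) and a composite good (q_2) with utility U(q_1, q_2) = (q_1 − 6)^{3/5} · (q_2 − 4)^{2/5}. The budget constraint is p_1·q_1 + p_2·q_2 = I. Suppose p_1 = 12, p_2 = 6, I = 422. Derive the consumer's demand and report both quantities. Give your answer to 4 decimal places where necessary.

After buying the subsistence bundle (6, 4), a share 0.6 of the remaining income goes to q_1: q_1* = 6 + 0.6·(I − 6p_1 − 4p_2)/p_1.
Discretionary income = 422 − 6·12 − 4·6 = 326; q_1* = 6 + 0.6·326/12 = 22.3; q_2* = 4 + 0.4·326/6 = 25.7333.

q_1* = 22.3, q_2* = 25.7333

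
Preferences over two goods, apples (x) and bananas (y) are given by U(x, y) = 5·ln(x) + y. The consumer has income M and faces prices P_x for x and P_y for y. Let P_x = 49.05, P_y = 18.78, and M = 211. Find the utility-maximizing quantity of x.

x* = 1.9144

At the given prices: x* = 5·18.78/49.05 = 1.9144.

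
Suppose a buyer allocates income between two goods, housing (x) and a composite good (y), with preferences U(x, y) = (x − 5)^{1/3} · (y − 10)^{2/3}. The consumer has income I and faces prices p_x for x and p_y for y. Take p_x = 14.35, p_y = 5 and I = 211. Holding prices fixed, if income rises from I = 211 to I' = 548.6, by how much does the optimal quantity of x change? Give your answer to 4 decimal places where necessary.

Δx* = 7.842

Let x' = x−5, y' = y−10. MRS = (1/2)·y'/x' = p_x/p_y.
After buying the subsistence bundle (5, 10), a share 1/3 of the remaining income goes to x: x* = 5 + 1/3·(I − 5p_x − 10p_y)/p_x.
Discretionary income = 211 − 5·14.35 − 10·5 = 89.25; x* = 5 + 1/3·89.25/14.35 = 7.0732.
At I' = 548.6: x* = 14.9152. Change: 14.9152 − 7.0732 = 7.842.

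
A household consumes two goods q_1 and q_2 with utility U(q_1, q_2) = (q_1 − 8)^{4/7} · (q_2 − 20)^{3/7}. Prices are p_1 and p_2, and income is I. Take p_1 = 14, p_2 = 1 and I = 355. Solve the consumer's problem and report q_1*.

Let q_1' = q_1−8, q_2' = q_2−20. MRS = (4/3)·q_2'/q_1' = p_1/p_2.
Substituting into the budget: q_1* = 8 + 4/7·(I − 8·p_1 − 20·p_2)/p_1, and q_2* = 20 + 3/7·(…)/p_2.
Discretionary income = 355 − 8·14 − 20·1 = 223; q_1* = 8 + 4/7·223/14 = 17.102.

q_1* = 17.102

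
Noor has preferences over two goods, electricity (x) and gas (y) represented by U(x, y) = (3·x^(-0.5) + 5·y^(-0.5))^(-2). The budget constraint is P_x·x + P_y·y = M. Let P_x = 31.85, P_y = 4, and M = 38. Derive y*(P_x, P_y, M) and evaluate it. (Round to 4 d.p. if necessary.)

Substitute y = (y/x)·x into the budget: x* = M/(P_x + P_y·(y/x)).
Numerically y/x = 5.605299, so x* = 38/(31.85 + 4·5.605299) = 0.7002 and y* = 5.605299·0.7002 = 3.9248.

y* = 3.9248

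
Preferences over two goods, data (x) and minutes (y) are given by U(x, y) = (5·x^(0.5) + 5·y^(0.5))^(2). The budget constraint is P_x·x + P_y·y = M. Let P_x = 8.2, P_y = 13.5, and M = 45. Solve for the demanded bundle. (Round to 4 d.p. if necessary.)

x* = 3.4141, y* = 1.2596

MU_x ∝ 5·x^(-0.5), MU_y ∝ 5·y^(-0.5), so MRS = (y/x)^(0.5) = P_x/P_y.
Hence y/x = (P_x/P_y)^(1/(0.5)), i.e. raised to the 2 power.
With the ratio pinned down, the budget gives x* = M/(P_x + P_y·(y/x)) and y* = (y/x)·x*.
Numerically y/x = 0.368944, so x* = 45/(8.2 + 13.5·0.368944) = 3.4141 and y* = 0.368944·3.4141 = 1.2596.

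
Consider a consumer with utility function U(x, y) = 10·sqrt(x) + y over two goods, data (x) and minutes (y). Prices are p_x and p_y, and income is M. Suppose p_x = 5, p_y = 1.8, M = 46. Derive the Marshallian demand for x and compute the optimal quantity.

x* = 3.24

MU_x = 5/√x, MU_y = 1. Tangency: 5/√x = p_x/p_y.
Thus x* = (5·p_y/p_x)² — independent of M — with the rest of income spent on y.
Plugging in: x* = (5·1.8/5)² = 3.24.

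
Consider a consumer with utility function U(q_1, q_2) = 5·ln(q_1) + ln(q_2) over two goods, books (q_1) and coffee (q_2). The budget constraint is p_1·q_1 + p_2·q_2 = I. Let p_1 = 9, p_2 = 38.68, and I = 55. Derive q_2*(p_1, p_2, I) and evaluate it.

q_2* = 0.237

Demand: q_1*(p_1,p_2,I) = 5/6·I/p_1 and q_2* = 1/6·I/p_2.
At p_1=9, p_2=38.68, I=55: q_2* = 1/6·55/38.68 = 0.237.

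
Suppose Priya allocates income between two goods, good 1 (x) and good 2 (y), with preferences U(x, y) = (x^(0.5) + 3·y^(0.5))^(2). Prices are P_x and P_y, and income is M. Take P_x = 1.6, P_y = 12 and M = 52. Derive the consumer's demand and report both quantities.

x* = 14.7727, y* = 2.3636

MU_x ∝ x^(-0.5), MU_y ∝ 3·y^(-0.5), so MRS = (1/3)·(y/x)^(0.5) = P_x/P_y.
Solve for the ratio: y/x = [3·P_x/P_y]^(2).
With the ratio pinned down, the budget gives x* = M/(P_x + P_y·(y/x)) and y* = (y/x)·x*.
Numerically y/x = 0.16, so x* = 52/(1.6 + 12·0.16) = 14.7727 and y* = 0.16·14.7727 = 2.3636.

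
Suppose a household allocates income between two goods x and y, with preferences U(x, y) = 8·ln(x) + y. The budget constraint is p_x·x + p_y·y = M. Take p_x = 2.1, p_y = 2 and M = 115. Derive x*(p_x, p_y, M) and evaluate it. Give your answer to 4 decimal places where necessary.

x* = 7.619

MU_x = 8/x, MU_y = 1. Tangency: 8/x = p_x/p_y.
So x*(p_x,p_y) = 8·p_y/p_x, independent of income; and y* = (M − 8·p_y)/p_y.
At the given prices: x* = 8·2/2.1 = 7.619.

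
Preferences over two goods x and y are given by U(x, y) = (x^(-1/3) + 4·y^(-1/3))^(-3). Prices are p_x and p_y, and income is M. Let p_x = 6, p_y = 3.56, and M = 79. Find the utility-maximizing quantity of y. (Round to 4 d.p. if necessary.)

From the CES first-order condition, (1/4)·(y/x)^(4/3) = p_x/p_y.
Solve for the ratio: y/x = [4·p_x/p_y]^(0.75).
With the ratio pinned down, the budget gives x* = M/(p_x + p_y·(y/x)) and y* = (y/x)·x*.
Numerically y/x = 4.1838, so x* = 79/(6 + 3.56·4.1838) = 3.7809 and y* = 4.1838·3.7809 = 15.8187.

y* = 15.8187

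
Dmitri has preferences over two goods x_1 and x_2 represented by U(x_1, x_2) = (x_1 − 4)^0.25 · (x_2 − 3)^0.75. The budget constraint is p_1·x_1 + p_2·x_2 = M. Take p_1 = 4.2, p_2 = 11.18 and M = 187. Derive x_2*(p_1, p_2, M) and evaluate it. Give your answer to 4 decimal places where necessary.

x_2* = 12.1677

MRS = (1/3)·(x_2−3)/(x_1−4). Tangency with p_1/p_2 gives x_2−3 = 3·(p_1/p_2)·(x_1−4).
Substituting into the budget: x_1* = 4 + 0.25·(M − 4·p_1 − 3·p_2)/p_1, and x_2* = 3 + 0.75·(…)/p_2.
Discretionary income = 187 − 4·4.2 − 3·11.18 = 136.66; x_2* = 3 + 0.75·136.66/11.18 = 12.1677.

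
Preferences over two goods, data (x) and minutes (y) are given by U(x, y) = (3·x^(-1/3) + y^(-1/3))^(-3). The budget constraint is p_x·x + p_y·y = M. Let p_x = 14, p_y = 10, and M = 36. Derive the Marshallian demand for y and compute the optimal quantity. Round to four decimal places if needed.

y* = 1.0346

Substitute y = (y/x)·x into the budget: x* = M/(p_x + p_y·(y/x)).
Numerically y/x = 0.564618, so x* = 36/(14 + 10·0.564618) = 1.8324 and y* = 0.564618·1.8324 = 1.0346.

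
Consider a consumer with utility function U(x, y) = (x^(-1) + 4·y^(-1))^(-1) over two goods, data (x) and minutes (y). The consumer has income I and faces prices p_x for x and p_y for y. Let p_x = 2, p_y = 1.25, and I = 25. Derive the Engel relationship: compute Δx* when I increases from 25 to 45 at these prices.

Δx* = 3.8743

MRS = MU_x/MU_y = (1/4)·(y/x)^(2). Set equal to p_x/p_y.
Solve for the ratio: y/x = [4·p_x/p_y]^(0.5).
With the ratio pinned down, the budget gives x* = I/(p_x + p_y·(y/x)) and y* = (y/x)·x*.
Numerically y/x = 2.529822, so x* = 25/(2 + 1.25·2.529822) = 4.8428.
At I' = 45: x* = 8.7171. Change: 8.7171 − 4.8428 = 3.8743.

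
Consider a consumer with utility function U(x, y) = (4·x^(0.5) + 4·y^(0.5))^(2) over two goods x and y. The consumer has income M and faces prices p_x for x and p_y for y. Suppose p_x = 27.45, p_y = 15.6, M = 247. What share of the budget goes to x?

share on x = 0.3624

MU_x ∝ 4·x^(-0.5), MU_y ∝ 4·y^(-0.5), so MRS = (y/x)^(0.5) = p_x/p_y.
Hence y/x = (p_x/p_y)^(1/(0.5)), i.e. raised to the 2 power.
With the ratio pinned down, the budget gives x* = M/(p_x + p_y·(y/x)) and y* = (y/x)·x*.
Numerically y/x = 3.096246, so x* = 247/(27.45 + 15.6·3.096246) = 3.2607 and y* = 3.096246·3.2607 = 10.0958.
Expenditure on x: 27.45·3.2607 = 89.5052; share = 0.3624.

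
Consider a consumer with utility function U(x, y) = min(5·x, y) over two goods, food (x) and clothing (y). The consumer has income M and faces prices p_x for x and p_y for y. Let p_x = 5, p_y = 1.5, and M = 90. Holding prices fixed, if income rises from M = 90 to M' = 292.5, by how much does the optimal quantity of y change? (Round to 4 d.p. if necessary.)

Demand: x*(p_x,p_y,M) = M/(p_x + 5·p_y), y* = 5·M/(p_x + 5·p_y).
Here 5 + 5·1.5 = 12.5, giving y* = 36.
At M' = 292.5: y* = 117. Change: 117 − 36 = 81.

Δy* = 81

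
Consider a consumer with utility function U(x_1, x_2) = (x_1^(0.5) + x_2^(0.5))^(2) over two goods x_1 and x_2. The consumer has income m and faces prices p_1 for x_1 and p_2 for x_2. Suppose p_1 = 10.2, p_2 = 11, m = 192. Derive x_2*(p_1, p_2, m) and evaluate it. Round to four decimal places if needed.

MRS = MU_x_1/MU_x_2 = (x_2/x_1)^(0.5). Set equal to p_1/p_2.
Hence x_2/x_1 = (p_1/p_2)^(1/(0.5)), i.e. raised to the 2 power.
Substitute x_2 = (x_2/x_1)·x_1 into the budget: x_1* = m/(p_1 + p_2·(x_2/x_1)).
Numerically x_2/x_1 = 0.859835, so x_1* = 192/(10.2 + 11·0.859835) = 9.7669 and x_2* = 0.859835·9.7669 = 8.3979.

x_2* = 8.3979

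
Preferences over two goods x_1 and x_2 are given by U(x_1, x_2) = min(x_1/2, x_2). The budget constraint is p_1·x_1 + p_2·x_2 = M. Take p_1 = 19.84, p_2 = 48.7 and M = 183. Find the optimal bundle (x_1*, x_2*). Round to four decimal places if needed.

x_1* = 4.1412, x_2* = 2.0706

With perfect complements, no substitution: consume in ratio x_1:x_2 = 2:1.
Budget: p_1·x_1 + p_2·(1/2)·x_1 = M, so (2·p_1 + p_2)·x_1 = 2·M.
Demand: x_1*(p_1,p_2,M) = 2·M/(2·p_1 + p_2), x_2* = M/(2·p_1 + p_2).
Here 2·19.84 + 48.7 = 88.38, giving x_1* = 4.1412 and x_2* = 2.0706.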